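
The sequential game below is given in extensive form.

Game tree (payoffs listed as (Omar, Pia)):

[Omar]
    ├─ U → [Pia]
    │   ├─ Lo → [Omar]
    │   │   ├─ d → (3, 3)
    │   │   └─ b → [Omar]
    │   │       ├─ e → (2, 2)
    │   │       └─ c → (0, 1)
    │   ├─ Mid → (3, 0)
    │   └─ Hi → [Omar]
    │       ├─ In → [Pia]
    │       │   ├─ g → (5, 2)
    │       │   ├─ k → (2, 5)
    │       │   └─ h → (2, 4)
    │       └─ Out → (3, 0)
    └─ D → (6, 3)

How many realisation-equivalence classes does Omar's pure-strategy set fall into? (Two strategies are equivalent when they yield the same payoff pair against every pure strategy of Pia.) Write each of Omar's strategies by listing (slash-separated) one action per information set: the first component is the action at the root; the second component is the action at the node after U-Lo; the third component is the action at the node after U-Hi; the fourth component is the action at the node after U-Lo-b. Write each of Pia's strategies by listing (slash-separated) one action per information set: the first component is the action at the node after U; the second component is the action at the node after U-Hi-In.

Omar has 16 pure strategies: U/d/In/e, U/d/In/c, U/d/Out/e, U/d/Out/c, U/b/In/e, U/b/In/c, U/b/Out/e, U/b/Out/c, D/d/In/e, D/d/In/c, D/d/Out/e, D/d/Out/c, D/b/In/e, D/b/In/c, D/b/Out/e, D/b/Out/c. Columns: Lo/g, Lo/k, Lo/h, Mid/g, Mid/k, Mid/h, Hi/g, Hi/k, Hi/h.
{U/d/In/e, U/d/In/c} → row (3,3) (3,3) (3,3) (3,0) (3,0) (3,0) (5,2) (2,5) (2,4)
{U/d/Out/e, U/d/Out/c} → row (3,3) (3,3) (3,3) (3,0) (3,0) (3,0) (3,0) (3,0) (3,0)
{U/b/In/e} → row (2,2) (2,2) (2,2) (3,0) (3,0) (3,0) (5,2) (2,5) (2,4)
{U/b/In/c} → row (0,1) (0,1) (0,1) (3,0) (3,0) (3,0) (5,2) (2,5) (2,4)
{U/b/Out/e} → row (2,2) (2,2) (2,2) (3,0) (3,0) (3,0) (3,0) (3,0) (3,0)
{U/b/Out/c} → row (0,1) (0,1) (0,1) (3,0) (3,0) (3,0) (3,0) (3,0) (3,0)
{D/d/In/e, D/d/In/c, D/d/Out/e, D/d/Out/c, D/b/In/e, D/b/In/c, D/b/Out/e, D/b/Out/c} → row (6,3) (6,3) (6,3) (6,3) (6,3) (6,3) (6,3) (6,3) (6,3)
That's 7 distinct rows out of 16 strategies.

7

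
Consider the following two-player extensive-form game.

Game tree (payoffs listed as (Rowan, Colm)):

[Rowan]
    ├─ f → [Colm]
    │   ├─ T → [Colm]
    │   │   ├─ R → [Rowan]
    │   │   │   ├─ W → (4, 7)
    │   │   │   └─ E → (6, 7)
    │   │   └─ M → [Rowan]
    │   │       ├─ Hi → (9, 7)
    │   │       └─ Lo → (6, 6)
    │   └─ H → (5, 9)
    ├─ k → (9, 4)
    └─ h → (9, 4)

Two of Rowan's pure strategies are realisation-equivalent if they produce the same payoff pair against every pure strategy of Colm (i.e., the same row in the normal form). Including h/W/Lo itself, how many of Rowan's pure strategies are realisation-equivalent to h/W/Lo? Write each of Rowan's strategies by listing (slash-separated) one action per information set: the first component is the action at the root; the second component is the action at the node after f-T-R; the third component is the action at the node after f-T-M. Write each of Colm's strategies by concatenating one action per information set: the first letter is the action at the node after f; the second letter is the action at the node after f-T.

Row for h/W/Lo (columns TR, TM, HR, HM): (9,4) (9,4) (9,4) (9,4).
Under h/W/Lo, Rowan's choice at the node after f-T-R and at the node after f-T-M can never be reached regardless of what Colm does, so varying those choices leaves every outcome unchanged.
Holding the reachable choices fixed and varying the unreachable ones freely already gives 2 × 2 = 4 equivalent strategies.
Checking the remaining rows, k/W/Hi, k/W/Lo, k/E/Hi, k/E/Lo also happen to give the same payoffs in every column, bringing the total to 8: k/W/Hi, k/W/Lo, k/E/Hi, k/E/Lo, h/W/Hi, h/W/Lo, h/E/Hi, h/E/Lo.

8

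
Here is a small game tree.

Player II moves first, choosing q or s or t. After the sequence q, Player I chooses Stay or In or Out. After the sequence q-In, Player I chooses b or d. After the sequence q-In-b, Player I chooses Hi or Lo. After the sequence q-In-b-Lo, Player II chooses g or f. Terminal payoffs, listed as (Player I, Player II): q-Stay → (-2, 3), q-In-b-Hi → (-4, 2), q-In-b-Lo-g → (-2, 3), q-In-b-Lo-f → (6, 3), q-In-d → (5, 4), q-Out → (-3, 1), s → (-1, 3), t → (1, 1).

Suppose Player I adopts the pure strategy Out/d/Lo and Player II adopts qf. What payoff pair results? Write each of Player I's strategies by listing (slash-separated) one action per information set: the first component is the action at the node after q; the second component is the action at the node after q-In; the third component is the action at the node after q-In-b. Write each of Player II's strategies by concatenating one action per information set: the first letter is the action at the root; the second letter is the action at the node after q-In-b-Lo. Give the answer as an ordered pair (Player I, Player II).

Trace the play path from the root:
  Player II plays q
  Player I plays Out at [q]
→ terminal payoff (-3, 1).
(Player I's choice at the node after q-In is never reached on this path, so it doesn't affect the outcome.)

(-3, 1)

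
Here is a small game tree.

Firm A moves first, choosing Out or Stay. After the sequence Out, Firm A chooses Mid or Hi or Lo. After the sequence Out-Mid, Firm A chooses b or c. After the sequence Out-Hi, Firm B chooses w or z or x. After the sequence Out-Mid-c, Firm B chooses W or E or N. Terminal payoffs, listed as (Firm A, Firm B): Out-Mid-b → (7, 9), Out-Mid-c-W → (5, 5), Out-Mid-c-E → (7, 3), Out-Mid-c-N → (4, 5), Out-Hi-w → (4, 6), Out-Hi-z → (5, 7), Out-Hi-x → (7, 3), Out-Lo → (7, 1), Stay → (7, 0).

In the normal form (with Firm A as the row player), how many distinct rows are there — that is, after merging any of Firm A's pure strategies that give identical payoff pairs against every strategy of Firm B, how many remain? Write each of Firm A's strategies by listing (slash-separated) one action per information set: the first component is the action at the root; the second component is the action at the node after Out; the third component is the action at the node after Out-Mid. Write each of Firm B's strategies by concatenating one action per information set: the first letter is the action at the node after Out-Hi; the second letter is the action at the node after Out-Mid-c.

Firm A has 12 pure strategies: Out/Mid/b, Out/Mid/c, Out/Hi/b, Out/Hi/c, Out/Lo/b, Out/Lo/c, Stay/Mid/b, Stay/Mid/c, Stay/Hi/b, Stay/Hi/c, Stay/Lo/b, Stay/Lo/c. Columns: wW, wE, wN, zW, zE, zN, xW, xE, xN.
{Out/Mid/b} → row (7,9) (7,9) (7,9) (7,9) (7,9) (7,9) (7,9) (7,9) (7,9)
{Out/Mid/c} → row (5,5) (7,3) (4,5) (5,5) (7,3) (4,5) (5,5) (7,3) (4,5)
{Out/Hi/b, Out/Hi/c} → row (4,6) (4,6) (4,6) (5,7) (5,7) (5,7) (7,3) (7,3) (7,3)
{Out/Lo/b, Out/Lo/c} → row (7,1) (7,1) (7,1) (7,1) (7,1) (7,1) (7,1) (7,1) (7,1)
{Stay/Mid/b, Stay/Mid/c, Stay/Hi/b, Stay/Hi/c, Stay/Lo/b, Stay/Lo/c} → row (7,0) (7,0) (7,0) (7,0) (7,0) (7,0) (7,0) (7,0) (7,0)
That's 5 distinct rows out of 12 strategies.

5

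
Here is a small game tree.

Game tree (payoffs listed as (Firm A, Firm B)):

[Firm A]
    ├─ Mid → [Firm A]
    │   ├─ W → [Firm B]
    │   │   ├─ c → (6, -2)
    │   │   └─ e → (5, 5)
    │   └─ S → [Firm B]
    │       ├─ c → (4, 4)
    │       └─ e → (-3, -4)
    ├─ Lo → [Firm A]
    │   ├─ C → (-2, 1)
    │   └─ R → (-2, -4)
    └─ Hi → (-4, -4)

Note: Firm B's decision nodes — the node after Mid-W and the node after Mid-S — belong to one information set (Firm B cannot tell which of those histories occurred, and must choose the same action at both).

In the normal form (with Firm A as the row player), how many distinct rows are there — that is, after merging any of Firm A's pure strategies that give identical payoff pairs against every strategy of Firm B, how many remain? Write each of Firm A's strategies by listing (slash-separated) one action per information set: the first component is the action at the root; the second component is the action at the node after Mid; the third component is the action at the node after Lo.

Firm A has 12 pure strategies: Mid/W/C, Mid/W/R, Mid/S/C, Mid/S/R, Lo/W/C, Lo/W/R, Lo/S/C, Lo/S/R, Hi/W/C, Hi/W/R, Hi/S/C, Hi/S/R. Columns: c, e.
{Mid/W/C, Mid/W/R} → row (6,-2) (5,5)
{Mid/S/C, Mid/S/R} → row (4,4) (-3,-4)
{Lo/W/C, Lo/S/C} → row (-2,1) (-2,1)
{Lo/W/R, Lo/S/R} → row (-2,-4) (-2,-4)
{Hi/W/C, Hi/W/R, Hi/S/C, Hi/S/R} → row (-4,-4) (-4,-4)
That's 5 distinct rows out of 12 strategies.

5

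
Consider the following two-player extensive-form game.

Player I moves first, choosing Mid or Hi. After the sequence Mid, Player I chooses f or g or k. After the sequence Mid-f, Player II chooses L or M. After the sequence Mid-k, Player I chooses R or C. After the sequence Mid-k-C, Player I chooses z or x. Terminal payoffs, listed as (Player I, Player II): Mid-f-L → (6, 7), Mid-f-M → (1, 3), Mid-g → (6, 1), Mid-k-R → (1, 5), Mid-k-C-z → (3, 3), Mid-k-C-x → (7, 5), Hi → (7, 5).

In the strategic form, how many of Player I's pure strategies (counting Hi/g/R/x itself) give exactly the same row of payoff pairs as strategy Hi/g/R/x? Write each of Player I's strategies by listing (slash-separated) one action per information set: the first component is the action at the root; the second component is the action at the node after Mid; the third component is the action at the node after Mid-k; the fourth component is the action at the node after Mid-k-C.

Row for Hi/g/R/x (columns L, M): (7,5) (7,5).
Under Hi/g/R/x, Player I's choice at the node after Mid and at the node after Mid-k and at the node after Mid-k-C can never be reached regardless of what Player II does, so varying those choices leaves every outcome unchanged.
Holding the reachable choices fixed and varying the unreachable ones freely already gives 3 × 2 × 2 = 12 equivalent strategies.
Checking the remaining rows, Mid/k/C/x also happen to give the same payoffs in every column, bringing the total to 13: Mid/k/C/x, Hi/f/R/z, Hi/f/R/x, Hi/f/C/z, Hi/f/C/x, Hi/g/R/z, Hi/g/R/x, Hi/g/C/z, Hi/g/C/x, Hi/k/R/z, Hi/k/R/x, Hi/k/C/z, Hi/k/C/x.

13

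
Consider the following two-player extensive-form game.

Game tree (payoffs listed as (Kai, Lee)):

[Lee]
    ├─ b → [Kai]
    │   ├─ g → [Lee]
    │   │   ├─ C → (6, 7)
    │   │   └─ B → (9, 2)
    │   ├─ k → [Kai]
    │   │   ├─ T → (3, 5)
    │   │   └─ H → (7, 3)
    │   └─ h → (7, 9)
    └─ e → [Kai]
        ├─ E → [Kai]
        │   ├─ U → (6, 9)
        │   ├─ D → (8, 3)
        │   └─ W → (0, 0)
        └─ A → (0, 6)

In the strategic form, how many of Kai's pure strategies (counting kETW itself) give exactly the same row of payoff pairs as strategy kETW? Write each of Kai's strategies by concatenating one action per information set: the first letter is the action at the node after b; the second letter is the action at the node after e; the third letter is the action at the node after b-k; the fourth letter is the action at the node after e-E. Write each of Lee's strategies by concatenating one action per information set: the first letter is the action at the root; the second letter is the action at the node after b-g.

1

Row for kETW (columns bC, bB, eC, eB): (3,5) (3,5) (0,0) (0,0).
Every one of Kai's information sets is on the play path for some reply by Lee when Kai follows kETW.
Changing the action at any of them therefore changes at least one column, so only kETW itself gives this row.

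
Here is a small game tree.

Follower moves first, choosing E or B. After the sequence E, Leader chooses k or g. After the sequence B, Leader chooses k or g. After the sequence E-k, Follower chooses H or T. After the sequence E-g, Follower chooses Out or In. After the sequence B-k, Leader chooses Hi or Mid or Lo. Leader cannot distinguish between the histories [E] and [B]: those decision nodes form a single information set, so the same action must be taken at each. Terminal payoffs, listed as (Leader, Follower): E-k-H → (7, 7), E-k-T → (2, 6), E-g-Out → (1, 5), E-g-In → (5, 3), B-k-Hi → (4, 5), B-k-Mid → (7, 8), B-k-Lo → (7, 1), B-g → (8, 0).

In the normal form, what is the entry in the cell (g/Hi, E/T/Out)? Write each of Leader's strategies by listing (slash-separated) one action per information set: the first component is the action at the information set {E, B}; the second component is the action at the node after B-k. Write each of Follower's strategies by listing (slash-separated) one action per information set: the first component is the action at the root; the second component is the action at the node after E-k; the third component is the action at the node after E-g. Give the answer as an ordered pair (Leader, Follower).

Trace the play path from the root:
  Follower plays E
  Leader plays g at [E]
  Follower plays Out at [E-g]
→ terminal payoff (1, 5).
(Leader's choice at the node after B-k is never reached on this path, so it doesn't affect the outcome.)

(1, 5)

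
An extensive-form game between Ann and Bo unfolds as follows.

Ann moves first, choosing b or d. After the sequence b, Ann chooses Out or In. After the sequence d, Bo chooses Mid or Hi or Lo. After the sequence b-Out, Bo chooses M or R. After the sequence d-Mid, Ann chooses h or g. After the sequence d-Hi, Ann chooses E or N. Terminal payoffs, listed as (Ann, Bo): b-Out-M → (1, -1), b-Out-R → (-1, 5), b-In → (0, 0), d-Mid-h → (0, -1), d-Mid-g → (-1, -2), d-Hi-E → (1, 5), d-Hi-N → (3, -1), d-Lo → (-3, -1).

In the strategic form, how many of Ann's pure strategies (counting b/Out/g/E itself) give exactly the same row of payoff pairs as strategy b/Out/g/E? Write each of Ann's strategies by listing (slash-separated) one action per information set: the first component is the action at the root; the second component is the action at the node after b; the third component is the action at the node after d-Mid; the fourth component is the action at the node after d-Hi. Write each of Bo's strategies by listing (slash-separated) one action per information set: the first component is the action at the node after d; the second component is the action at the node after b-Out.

Row for b/Out/g/E (columns Mid/M, Mid/R, Hi/M, Hi/R, Lo/M, Lo/R): (1,-1) (-1,5) (1,-1) (-1,5) (1,-1) (-1,5).
Under b/Out/g/E, Ann's choice at the node after d-Mid and at the node after d-Hi can never be reached regardless of what Bo does, so varying those choices leaves every outcome unchanged.
Holding the reachable choices fixed and varying the unreachable ones freely already gives 2 × 2 = 4 equivalent strategies.
No other strategy reproduces this row, so those 4 are the full class: b/Out/h/E, b/Out/h/N, b/Out/g/E, b/Out/g/N.

4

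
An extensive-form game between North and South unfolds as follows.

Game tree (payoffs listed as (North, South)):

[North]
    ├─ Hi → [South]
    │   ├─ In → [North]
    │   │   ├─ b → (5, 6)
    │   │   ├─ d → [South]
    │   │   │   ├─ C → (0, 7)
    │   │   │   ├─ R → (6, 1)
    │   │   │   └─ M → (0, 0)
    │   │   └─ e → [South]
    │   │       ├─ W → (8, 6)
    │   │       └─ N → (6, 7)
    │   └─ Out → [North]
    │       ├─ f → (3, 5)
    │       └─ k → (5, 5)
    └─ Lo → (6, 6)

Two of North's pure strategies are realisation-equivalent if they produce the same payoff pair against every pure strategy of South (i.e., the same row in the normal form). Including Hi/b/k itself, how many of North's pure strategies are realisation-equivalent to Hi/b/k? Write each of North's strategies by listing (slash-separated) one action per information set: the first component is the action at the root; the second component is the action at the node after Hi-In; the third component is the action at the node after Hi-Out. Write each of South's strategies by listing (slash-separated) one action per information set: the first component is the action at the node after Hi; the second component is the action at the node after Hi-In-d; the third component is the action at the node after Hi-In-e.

1

Row for Hi/b/k (columns In/C/W, In/C/N, In/R/W, In/R/N, In/M/W, In/M/N, Out/C/W, Out/C/N, Out/R/W, Out/R/N, Out/M/W, Out/M/N): (5,6) (5,6) (5,6) (5,6) (5,6) (5,6) (5,5) (5,5) (5,5) (5,5) (5,5) (5,5).
Every one of North's information sets is on the play path for some reply by South when North follows Hi/b/k.
Changing the action at any of them therefore changes at least one column, so only Hi/b/k itself gives this row.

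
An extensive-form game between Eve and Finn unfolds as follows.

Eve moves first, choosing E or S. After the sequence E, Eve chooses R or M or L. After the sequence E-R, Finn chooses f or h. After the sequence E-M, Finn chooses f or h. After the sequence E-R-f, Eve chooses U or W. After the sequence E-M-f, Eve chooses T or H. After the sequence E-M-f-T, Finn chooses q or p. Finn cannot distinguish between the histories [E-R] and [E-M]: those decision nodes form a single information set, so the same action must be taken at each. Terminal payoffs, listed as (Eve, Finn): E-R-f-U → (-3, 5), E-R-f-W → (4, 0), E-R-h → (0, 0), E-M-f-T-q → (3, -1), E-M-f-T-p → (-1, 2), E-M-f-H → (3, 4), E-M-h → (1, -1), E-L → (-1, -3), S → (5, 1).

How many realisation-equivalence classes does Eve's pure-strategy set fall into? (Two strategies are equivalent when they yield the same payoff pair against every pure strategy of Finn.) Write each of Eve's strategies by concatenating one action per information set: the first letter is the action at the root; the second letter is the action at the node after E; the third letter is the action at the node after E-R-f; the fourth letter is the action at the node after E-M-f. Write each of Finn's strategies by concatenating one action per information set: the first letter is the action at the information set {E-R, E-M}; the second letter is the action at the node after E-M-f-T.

6

Eve has 24 pure strategies: ERUT, ERUH, ERWT, ERWH, EMUT, EMUH, EMWT, EMWH, ELUT, ELUH, ELWT, ELWH, SRUT, SRUH, SRWT, SRWH, SMUT, SMUH, SMWT, SMWH, SLUT, SLUH, SLWT, SLWH. Columns: fq, fp, hq, hp.
{ERUT, ERUH} → row (-3,5) (-3,5) (0,0) (0,0)
{ERWT, ERWH} → row (4,0) (4,0) (0,0) (0,0)
{EMUT, EMWT} → row (3,-1) (-1,2) (1,-1) (1,-1)
{EMUH, EMWH} → row (3,4) (3,4) (1,-1) (1,-1)
{ELUT, ELUH, ELWT, ELWH} → row (-1,-3) (-1,-3) (-1,-3) (-1,-3)
{SRUT, SRUH, SRWT, SRWH, SMUT, SMUH, SMWT, SMWH, SLUT, SLUH, SLWT, SLWH} → row (5,1) (5,1) (5,1) (5,1)
That's 6 distinct rows out of 24 strategies.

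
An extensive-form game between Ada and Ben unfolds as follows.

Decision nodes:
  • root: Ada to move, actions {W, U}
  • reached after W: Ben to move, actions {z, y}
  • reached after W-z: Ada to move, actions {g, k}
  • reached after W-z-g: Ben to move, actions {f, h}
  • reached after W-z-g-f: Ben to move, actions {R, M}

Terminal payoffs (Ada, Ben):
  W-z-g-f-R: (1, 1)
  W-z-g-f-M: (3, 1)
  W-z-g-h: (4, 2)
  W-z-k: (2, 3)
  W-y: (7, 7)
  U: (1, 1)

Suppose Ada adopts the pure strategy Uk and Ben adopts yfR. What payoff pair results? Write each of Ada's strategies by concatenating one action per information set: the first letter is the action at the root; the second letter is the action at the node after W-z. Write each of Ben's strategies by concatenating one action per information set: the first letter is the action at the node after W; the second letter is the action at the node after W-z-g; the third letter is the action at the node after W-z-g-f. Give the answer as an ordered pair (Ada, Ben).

(1, 1)

Trace the play path from the root:
  Ada plays U
→ terminal payoff (1, 1).
(Ada's choice at the node after W-z is never reached on this path, so it doesn't affect the outcome.)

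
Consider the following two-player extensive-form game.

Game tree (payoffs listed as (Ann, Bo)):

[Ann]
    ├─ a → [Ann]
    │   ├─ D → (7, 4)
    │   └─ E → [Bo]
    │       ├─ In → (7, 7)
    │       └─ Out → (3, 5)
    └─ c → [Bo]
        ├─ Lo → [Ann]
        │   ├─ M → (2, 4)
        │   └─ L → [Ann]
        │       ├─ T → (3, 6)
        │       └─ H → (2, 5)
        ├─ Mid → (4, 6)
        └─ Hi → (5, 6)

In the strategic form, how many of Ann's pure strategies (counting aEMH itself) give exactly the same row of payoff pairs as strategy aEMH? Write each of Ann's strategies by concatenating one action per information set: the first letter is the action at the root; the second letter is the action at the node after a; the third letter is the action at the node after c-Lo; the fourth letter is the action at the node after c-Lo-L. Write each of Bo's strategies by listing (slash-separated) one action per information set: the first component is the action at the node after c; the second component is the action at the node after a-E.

Row for aEMH (columns Lo/In, Lo/Out, Mid/In, Mid/Out, Hi/In, Hi/Out): (7,7) (3,5) (7,7) (3,5) (7,7) (3,5).
Under aEMH, Ann's choice at the node after c-Lo and at the node after c-Lo-L can never be reached regardless of what Bo does, so varying those choices leaves every outcome unchanged.
Holding the reachable choices fixed and varying the unreachable ones freely already gives 2 × 2 = 4 equivalent strategies.
No other strategy reproduces this row, so those 4 are the full class: aEMT, aEMH, aELT, aELH.

4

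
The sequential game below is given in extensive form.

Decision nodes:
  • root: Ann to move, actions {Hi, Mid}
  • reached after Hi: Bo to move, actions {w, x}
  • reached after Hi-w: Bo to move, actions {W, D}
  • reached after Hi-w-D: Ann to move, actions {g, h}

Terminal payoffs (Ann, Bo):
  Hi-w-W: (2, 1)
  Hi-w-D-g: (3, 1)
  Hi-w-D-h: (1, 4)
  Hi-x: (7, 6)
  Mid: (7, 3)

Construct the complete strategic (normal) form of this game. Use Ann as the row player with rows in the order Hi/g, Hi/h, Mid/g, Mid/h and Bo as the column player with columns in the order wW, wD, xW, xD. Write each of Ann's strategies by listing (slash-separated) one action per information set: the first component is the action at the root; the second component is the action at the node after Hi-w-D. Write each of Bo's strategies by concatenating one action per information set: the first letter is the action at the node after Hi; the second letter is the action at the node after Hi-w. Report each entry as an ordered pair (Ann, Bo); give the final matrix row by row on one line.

            wW       wD       xW       xD
 Hi/g    (2,1)    (3,1)    (7,6)    (7,6)
 Hi/h    (2,1)    (1,4)    (7,6)    (7,6)
Mid/g    (7,3)    (7,3)    (7,3)    (7,3)
Mid/h    (7,3)    (7,3)    (7,3)    (7,3)

Hi/g: (2,1) (3,1) (7,6) (7,6) | Hi/h: (2,1) (1,4) (7,6) (7,6) | Mid/g: (7,3) (7,3) (7,3) (7,3) | Mid/h: (7,3) (7,3) (7,3) (7,3)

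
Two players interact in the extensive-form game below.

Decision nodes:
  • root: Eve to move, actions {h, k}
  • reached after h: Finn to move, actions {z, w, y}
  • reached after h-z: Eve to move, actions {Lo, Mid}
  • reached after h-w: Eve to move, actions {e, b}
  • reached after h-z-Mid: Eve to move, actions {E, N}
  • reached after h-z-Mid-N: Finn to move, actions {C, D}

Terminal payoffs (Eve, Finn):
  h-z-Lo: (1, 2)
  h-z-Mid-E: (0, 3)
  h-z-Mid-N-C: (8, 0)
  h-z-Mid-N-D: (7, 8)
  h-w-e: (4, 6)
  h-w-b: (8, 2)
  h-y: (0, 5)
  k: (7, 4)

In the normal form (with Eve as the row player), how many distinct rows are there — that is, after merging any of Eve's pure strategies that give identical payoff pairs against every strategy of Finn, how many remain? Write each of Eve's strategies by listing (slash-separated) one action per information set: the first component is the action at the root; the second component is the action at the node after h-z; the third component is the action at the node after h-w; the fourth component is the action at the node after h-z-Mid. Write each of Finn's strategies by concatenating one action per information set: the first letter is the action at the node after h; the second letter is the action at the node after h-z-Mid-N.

Eve has 16 pure strategies: h/Lo/e/E, h/Lo/e/N, h/Lo/b/E, h/Lo/b/N, h/Mid/e/E, h/Mid/e/N, h/Mid/b/E, h/Mid/b/N, k/Lo/e/E, k/Lo/e/N, k/Lo/b/E, k/Lo/b/N, k/Mid/e/E, k/Mid/e/N, k/Mid/b/E, k/Mid/b/N. Columns: zC, zD, wC, wD, yC, yD.
{h/Lo/e/E, h/Lo/e/N} → row (1,2) (1,2) (4,6) (4,6) (0,5) (0,5)
{h/Lo/b/E, h/Lo/b/N} → row (1,2) (1,2) (8,2) (8,2) (0,5) (0,5)
{h/Mid/e/E} → row (0,3) (0,3) (4,6) (4,6) (0,5) (0,5)
{h/Mid/e/N} → row (8,0) (7,8) (4,6) (4,6) (0,5) (0,5)
{h/Mid/b/E} → row (0,3) (0,3) (8,2) (8,2) (0,5) (0,5)
{h/Mid/b/N} → row (8,0) (7,8) (8,2) (8,2) (0,5) (0,5)
{k/Lo/e/E, k/Lo/e/N, k/Lo/b/E, k/Lo/b/N, k/Mid/e/E, k/Mid/e/N, k/Mid/b/E, k/Mid/b/N} → row (7,4) (7,4) (7,4) (7,4) (7,4) (7,4)
That's 7 distinct rows out of 16 strategies.

7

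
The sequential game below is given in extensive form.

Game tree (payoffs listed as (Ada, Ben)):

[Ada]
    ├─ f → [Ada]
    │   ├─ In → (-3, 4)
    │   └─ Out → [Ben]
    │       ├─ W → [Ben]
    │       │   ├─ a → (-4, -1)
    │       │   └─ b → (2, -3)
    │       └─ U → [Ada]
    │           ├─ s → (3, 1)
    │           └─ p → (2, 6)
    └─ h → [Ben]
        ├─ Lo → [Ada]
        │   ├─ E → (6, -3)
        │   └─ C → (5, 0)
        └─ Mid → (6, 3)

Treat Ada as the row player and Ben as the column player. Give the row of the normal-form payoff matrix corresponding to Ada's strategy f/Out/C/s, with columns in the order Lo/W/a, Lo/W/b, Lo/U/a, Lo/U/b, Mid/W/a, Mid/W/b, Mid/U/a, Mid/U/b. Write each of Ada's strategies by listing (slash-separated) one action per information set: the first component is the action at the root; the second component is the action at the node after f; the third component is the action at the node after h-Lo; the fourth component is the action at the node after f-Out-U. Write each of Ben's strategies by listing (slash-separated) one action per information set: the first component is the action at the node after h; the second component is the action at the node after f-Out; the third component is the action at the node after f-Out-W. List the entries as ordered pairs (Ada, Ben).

(-4,-1) (2,-3) (3,1) (3,1) (-4,-1) (2,-3) (3,1) (3,1)

vs Lo/W/a: Ada plays f → Ada plays Out at [f] → Ben plays W at [f-Out] → Ben plays a at [f-Out-W] → (-4, -1)
vs Lo/W/b: Ada plays f → Ada plays Out at [f] → Ben plays W at [f-Out] → Ben plays b at [f-Out-W] → (2, -3)
vs Lo/U/a: Ada plays f → Ada plays Out at [f] → Ben plays U at [f-Out] → Ada plays s at [f-Out-U] → (3, 1)
vs Lo/U/b: Ada plays f → Ada plays Out at [f] → Ben plays U at [f-Out] → Ada plays s at [f-Out-U] → (3, 1)
vs Mid/W/a: Ada plays f → Ada plays Out at [f] → Ben plays W at [f-Out] → Ben plays a at [f-Out-W] → (-4, -1)
vs Mid/W/b: Ada plays f → Ada plays Out at [f] → Ben plays W at [f-Out] → Ben plays b at [f-Out-W] → (2, -3)
vs Mid/U/a: Ada plays f → Ada plays Out at [f] → Ben plays U at [f-Out] → Ada plays s at [f-Out-U] → (3, 1)
vs Mid/U/b: Ada plays f → Ada plays Out at [f] → Ben plays U at [f-Out] → Ada plays s at [f-Out-U] → (3, 1)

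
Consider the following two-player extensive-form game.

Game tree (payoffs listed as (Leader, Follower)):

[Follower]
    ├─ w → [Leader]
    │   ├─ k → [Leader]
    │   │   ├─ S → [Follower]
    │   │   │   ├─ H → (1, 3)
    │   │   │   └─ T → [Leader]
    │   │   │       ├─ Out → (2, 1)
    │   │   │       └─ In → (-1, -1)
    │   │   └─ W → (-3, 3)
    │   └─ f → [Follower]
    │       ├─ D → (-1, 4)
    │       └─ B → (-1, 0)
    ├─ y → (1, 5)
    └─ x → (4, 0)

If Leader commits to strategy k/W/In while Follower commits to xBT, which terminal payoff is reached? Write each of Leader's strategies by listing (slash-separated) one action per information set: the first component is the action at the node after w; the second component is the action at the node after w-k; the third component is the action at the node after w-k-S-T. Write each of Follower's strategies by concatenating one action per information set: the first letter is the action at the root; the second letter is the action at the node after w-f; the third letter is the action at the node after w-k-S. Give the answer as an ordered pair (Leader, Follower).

Trace the play path from the root:
  Follower plays x
→ terminal payoff (4, 0).
(Leader's choice at the node after w is never reached on this path, so it doesn't affect the outcome.)

(4, 0)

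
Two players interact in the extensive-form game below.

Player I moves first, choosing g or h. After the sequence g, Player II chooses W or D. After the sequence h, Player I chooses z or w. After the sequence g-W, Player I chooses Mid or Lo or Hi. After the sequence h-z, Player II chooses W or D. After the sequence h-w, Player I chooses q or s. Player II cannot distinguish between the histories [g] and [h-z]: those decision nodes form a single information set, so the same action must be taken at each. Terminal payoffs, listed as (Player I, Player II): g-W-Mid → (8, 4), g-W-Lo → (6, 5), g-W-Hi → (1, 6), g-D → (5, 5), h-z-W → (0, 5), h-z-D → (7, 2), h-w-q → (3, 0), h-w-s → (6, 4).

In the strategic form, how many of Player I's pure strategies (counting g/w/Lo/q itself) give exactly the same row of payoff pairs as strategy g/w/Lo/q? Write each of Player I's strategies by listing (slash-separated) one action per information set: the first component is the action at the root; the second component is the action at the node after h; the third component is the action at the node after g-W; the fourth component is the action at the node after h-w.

4

Row for g/w/Lo/q (columns W, D): (6,5) (5,5).
Under g/w/Lo/q, Player I's choice at the node after h and at the node after h-w can never be reached regardless of what Player II does, so varying those choices leaves every outcome unchanged.
Holding the reachable choices fixed and varying the unreachable ones freely already gives 2 × 2 = 4 equivalent strategies.
No other strategy reproduces this row, so those 4 are the full class: g/z/Lo/q, g/z/Lo/s, g/w/Lo/q, g/w/Lo/s.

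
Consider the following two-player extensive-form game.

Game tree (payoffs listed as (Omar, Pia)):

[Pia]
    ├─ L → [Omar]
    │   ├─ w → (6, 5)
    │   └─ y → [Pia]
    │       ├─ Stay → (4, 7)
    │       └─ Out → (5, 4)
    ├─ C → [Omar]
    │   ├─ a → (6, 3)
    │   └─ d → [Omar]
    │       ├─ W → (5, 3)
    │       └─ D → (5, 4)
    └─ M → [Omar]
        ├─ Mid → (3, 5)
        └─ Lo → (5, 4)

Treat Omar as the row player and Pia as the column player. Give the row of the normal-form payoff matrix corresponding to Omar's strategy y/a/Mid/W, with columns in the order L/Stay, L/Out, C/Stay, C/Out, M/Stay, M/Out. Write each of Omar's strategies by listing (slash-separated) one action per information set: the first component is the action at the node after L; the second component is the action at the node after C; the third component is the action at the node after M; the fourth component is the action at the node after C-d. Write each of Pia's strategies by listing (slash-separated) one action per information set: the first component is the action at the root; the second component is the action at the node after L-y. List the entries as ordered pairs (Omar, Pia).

vs L/Stay: Pia plays L → Omar plays y at [L] → Pia plays Stay at [L-y] → (4, 7)
vs L/Out: Pia plays L → Omar plays y at [L] → Pia plays Out at [L-y] → (5, 4)
vs C/Stay: Pia plays C → Omar plays a at [C] → (6, 3)
vs C/Out: Pia plays C → Omar plays a at [C] → (6, 3)
vs M/Stay: Pia plays M → Omar plays Mid at [M] → (3, 5)
vs M/Out: Pia plays M → Omar plays Mid at [M] → (3, 5)

(4,7) (5,4) (6,3) (6,3) (3,5) (3,5)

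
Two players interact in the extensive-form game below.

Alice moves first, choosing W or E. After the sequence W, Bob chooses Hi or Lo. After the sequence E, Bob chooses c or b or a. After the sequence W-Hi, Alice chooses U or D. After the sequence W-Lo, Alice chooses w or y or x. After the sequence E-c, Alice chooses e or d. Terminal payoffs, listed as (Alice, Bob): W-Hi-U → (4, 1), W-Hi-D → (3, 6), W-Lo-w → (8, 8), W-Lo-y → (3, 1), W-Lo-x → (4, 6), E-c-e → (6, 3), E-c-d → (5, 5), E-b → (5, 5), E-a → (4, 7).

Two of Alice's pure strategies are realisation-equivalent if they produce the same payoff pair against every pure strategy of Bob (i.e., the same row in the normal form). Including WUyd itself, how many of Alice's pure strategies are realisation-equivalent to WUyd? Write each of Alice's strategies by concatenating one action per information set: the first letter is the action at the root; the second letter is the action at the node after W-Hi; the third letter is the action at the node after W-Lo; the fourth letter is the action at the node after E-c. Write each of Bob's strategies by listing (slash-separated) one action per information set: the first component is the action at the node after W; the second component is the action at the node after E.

2

Row for WUyd (columns Hi/c, Hi/b, Hi/a, Lo/c, Lo/b, Lo/a): (4,1) (4,1) (4,1) (3,1) (3,1) (3,1).
Under WUyd, Alice's choice at the node after E-c can never be reached regardless of what Bob does, so varying those choices leaves every outcome unchanged.
Holding the reachable choices fixed and varying the unreachable one freely already gives 2 equivalent strategies.
No other strategy reproduces this row, so those 2 are the full class: WUye, WUyd.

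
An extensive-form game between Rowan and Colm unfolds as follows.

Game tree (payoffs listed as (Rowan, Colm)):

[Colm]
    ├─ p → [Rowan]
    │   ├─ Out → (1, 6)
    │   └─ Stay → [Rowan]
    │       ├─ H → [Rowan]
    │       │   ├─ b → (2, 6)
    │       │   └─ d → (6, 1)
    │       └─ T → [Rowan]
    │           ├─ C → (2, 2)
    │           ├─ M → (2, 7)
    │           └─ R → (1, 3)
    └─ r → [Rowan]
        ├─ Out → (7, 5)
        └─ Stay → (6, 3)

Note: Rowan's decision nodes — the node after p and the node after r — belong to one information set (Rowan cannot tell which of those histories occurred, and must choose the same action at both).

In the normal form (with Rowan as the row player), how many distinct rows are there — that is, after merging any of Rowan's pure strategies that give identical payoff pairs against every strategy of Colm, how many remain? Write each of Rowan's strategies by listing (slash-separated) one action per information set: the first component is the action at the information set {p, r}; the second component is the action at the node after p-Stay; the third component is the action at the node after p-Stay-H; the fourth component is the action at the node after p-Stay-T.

Rowan has 24 pure strategies: Out/H/b/C, Out/H/b/M, Out/H/b/R, Out/H/d/C, Out/H/d/M, Out/H/d/R, Out/T/b/C, Out/T/b/M, Out/T/b/R, Out/T/d/C, Out/T/d/M, Out/T/d/R, Stay/H/b/C, Stay/H/b/M, Stay/H/b/R, Stay/H/d/C, Stay/H/d/M, Stay/H/d/R, Stay/T/b/C, Stay/T/b/M, Stay/T/b/R, Stay/T/d/C, Stay/T/d/M, Stay/T/d/R. Columns: p, r.
{Out/H/b/C, Out/H/b/M, Out/H/b/R, Out/H/d/C, Out/H/d/M, Out/H/d/R, Out/T/b/C, Out/T/b/M, Out/T/b/R, Out/T/d/C, Out/T/d/M, Out/T/d/R} → row (1,6) (7,5)
{Stay/H/b/C, Stay/H/b/M, Stay/H/b/R} → row (2,6) (6,3)
{Stay/H/d/C, Stay/H/d/M, Stay/H/d/R} → row (6,1) (6,3)
{Stay/T/b/C, Stay/T/d/C} → row (2,2) (6,3)
{Stay/T/b/M, Stay/T/d/M} → row (2,7) (6,3)
{Stay/T/b/R, Stay/T/d/R} → row (1,3) (6,3)
That's 6 distinct rows out of 24 strategies.

6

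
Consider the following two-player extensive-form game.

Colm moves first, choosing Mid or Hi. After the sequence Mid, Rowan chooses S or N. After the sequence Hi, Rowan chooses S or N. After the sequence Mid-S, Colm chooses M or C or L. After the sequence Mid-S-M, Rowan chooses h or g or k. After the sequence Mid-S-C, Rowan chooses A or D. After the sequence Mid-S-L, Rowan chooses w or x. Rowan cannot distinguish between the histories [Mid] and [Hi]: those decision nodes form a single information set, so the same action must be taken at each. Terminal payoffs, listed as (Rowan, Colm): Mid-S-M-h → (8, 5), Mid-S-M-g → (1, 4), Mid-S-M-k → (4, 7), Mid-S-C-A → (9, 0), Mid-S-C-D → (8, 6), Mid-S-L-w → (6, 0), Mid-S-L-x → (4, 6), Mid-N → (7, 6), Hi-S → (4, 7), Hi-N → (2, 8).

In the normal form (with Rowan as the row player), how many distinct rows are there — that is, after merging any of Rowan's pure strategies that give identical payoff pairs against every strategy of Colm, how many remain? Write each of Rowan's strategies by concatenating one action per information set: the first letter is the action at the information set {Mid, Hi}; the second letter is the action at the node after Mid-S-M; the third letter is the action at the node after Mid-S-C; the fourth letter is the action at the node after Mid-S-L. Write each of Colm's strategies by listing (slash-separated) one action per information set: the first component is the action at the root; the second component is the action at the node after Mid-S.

13

Rowan has 24 pure strategies: ShAw, ShAx, ShDw, ShDx, SgAw, SgAx, SgDw, SgDx, SkAw, SkAx, SkDw, SkDx, NhAw, NhAx, NhDw, NhDx, NgAw, NgAx, NgDw, NgDx, NkAw, NkAx, NkDw, NkDx. Columns: Mid/M, Mid/C, Mid/L, Hi/M, Hi/C, Hi/L.
{ShAw} → row (8,5) (9,0) (6,0) (4,7) (4,7) (4,7)
{ShAx} → row (8,5) (9,0) (4,6) (4,7) (4,7) (4,7)
{ShDw} → row (8,5) (8,6) (6,0) (4,7) (4,7) (4,7)
{ShDx} → row (8,5) (8,6) (4,6) (4,7) (4,7) (4,7)
{SgAw} → row (1,4) (9,0) (6,0) (4,7) (4,7) (4,7)
{SgAx} → row (1,4) (9,0) (4,6) (4,7) (4,7) (4,7)
{SgDw} → row (1,4) (8,6) (6,0) (4,7) (4,7) (4,7)
{SgDx} → row (1,4) (8,6) (4,6) (4,7) (4,7) (4,7)
{SkAw} → row (4,7) (9,0) (6,0) (4,7) (4,7) (4,7)
{SkAx} → row (4,7) (9,0) (4,6) (4,7) (4,7) (4,7)
{SkDw} → row (4,7) (8,6) (6,0) (4,7) (4,7) (4,7)
{SkDx} → row (4,7) (8,6) (4,6) (4,7) (4,7) (4,7)
{NhAw, NhAx, NhDw, NhDx, NgAw, NgAx, NgDw, NgDx, NkAw, NkAx, NkDw, NkDx} → row (7,6) (7,6) (7,6) (2,8) (2,8) (2,8)
That's 13 distinct rows out of 24 strategies.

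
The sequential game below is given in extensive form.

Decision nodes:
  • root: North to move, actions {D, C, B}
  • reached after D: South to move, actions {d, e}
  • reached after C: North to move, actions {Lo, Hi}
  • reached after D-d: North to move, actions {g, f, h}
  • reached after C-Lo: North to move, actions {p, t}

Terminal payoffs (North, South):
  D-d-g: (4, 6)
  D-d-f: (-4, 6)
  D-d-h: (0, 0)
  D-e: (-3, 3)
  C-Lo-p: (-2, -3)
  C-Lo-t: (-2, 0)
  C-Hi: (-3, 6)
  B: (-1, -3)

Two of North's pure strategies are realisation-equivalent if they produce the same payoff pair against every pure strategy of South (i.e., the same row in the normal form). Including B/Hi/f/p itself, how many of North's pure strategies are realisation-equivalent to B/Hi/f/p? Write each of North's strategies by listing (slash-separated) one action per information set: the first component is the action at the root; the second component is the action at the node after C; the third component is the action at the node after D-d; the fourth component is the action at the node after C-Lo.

12

Row for B/Hi/f/p (columns d, e): (-1,-3) (-1,-3).
Under B/Hi/f/p, North's choice at the node after C and at the node after D-d and at the node after C-Lo can never be reached regardless of what South does, so varying those choices leaves every outcome unchanged.
Holding the reachable choices fixed and varying the unreachable ones freely already gives 2 × 3 × 2 = 12 equivalent strategies.
No other strategy reproduces this row, so those 12 are the full class: B/Lo/g/p, B/Lo/g/t, B/Lo/f/p, B/Lo/f/t, B/Lo/h/p, B/Lo/h/t, B/Hi/g/p, B/Hi/g/t, B/Hi/f/p, B/Hi/f/t, B/Hi/h/p, B/Hi/h/t.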